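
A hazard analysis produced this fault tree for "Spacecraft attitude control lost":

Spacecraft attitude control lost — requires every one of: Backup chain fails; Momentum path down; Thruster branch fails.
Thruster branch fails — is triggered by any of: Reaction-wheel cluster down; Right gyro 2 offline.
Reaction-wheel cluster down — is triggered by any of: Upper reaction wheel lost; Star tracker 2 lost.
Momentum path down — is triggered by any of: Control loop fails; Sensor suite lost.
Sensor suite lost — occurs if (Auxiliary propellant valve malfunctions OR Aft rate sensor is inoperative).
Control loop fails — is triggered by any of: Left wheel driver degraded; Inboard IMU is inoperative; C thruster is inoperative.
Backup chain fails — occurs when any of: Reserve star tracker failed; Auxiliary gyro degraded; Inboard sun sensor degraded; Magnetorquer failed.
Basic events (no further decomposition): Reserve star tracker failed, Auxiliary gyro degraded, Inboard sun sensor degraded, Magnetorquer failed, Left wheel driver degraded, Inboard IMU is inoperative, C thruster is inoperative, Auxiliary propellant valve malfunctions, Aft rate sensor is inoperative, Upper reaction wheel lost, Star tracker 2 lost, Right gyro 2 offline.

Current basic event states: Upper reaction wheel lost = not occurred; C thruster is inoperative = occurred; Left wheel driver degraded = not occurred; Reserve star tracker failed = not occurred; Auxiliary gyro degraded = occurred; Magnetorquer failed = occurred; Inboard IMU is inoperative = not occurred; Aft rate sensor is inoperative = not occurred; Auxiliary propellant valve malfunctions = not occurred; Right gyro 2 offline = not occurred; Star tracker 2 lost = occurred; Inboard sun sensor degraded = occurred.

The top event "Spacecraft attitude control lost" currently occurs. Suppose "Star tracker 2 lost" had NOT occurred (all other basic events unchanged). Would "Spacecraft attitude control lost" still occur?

Counterfactual: set "Star tracker 2 lost" to not occurred.
Backup chain fails [OR]: Reserve star tracker failed=not, Auxiliary gyro degraded=occurs, Inboard sun sensor degraded=occurs, Magnetorquer failed=occurs → at least one input occurs → occurs.
Control loop fails [OR]: Left wheel driver degraded=not, Inboard IMU is inoperative=not, C thruster is inoperative=occurs → at least one input occurs → occurs.
Sensor suite lost [OR]: Auxiliary propellant valve malfunctions=not, Aft rate sensor is inoperative=not → no input occurs → does not occur.
Momentum path down [OR]: Control loop fails=occurs, Sensor suite lost=not → at least one input occurs → occurs.
Reaction-wheel cluster down [OR]: Upper reaction wheel lost=not, Star tracker 2 lost=not → no input occurs → does not occur.
Thruster branch fails [OR]: Reaction-wheel cluster down=not, Right gyro 2 offline=not → no input occurs → does not occur.
Spacecraft attitude control lost [AND]: Backup chain fails=occurs, Momentum path down=occurs, Thruster branch fails=not → not all inputs occur → does not occur.

No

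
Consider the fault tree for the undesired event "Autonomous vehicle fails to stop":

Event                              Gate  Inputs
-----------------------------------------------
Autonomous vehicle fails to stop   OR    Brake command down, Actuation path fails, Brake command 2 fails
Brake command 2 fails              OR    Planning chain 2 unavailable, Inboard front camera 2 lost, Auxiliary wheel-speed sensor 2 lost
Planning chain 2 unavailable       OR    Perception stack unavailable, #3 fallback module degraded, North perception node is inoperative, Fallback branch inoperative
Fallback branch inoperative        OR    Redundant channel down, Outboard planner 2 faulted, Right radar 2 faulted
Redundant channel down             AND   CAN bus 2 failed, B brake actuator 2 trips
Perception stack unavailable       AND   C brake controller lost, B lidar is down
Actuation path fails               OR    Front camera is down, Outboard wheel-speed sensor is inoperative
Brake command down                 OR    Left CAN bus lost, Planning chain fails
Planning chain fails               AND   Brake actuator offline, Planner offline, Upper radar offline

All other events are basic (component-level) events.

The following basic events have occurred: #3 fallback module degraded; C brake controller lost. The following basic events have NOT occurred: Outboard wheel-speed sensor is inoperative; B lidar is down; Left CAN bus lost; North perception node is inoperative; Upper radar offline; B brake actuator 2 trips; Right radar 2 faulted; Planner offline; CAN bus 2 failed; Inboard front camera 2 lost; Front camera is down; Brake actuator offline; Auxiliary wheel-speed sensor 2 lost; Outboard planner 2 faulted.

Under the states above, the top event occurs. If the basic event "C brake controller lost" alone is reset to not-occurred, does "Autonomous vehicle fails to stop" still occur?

Counterfactual: set "C brake controller lost" to not occurred.
Planning chain fails [AND]: Brake actuator offline=not, Planner offline=not, Upper radar offline=not → not all inputs occur → does not occur.
Brake command down [OR]: Left CAN bus lost=not, Planning chain fails=not → no input occurs → does not occur.
Actuation path fails [OR]: Front camera is down=not, Outboard wheel-speed sensor is inoperative=not → no input occurs → does not occur.
Perception stack unavailable [AND]: C brake controller lost=not, B lidar is down=not → not all inputs occur → does not occur.
Redundant channel down [AND]: CAN bus 2 failed=not, B brake actuator 2 trips=not → not all inputs occur → does not occur.
Fallback branch inoperative [OR]: Redundant channel down=not, Outboard planner 2 faulted=not, Right radar 2 faulted=not → no input occurs → does not occur.
Planning chain 2 unavailable [OR]: Perception stack unavailable=not, #3 fallback module degraded=occurs, North perception node is inoperative=not, Fallback branch inoperative=not → at least one input occurs → occurs.
Brake command 2 fails [OR]: Planning chain 2 unavailable=occurs, Inboard front camera 2 lost=not, Auxiliary wheel-speed sensor 2 lost=not → at least one input occurs → occurs.
Autonomous vehicle fails to stop [OR]: Brake command down=not, Actuation path fails=not, Brake command 2 fails=occurs → at least one input occurs → occurs.

Yes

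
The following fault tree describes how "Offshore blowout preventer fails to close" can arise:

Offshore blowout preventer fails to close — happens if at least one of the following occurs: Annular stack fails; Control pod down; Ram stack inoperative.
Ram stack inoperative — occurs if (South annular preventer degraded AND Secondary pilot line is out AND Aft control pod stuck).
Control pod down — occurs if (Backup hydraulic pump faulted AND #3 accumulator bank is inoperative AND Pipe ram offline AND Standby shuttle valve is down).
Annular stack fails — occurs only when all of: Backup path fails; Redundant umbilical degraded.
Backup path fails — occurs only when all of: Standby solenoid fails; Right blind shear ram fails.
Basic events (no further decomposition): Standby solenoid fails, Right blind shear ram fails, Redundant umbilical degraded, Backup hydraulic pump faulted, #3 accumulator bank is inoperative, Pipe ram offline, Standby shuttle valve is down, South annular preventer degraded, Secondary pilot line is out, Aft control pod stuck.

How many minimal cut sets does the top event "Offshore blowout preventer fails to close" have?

Backup path fails [AND]: one cut set from each child combined → 1 × 1 = 1 cut set(s).
Annular stack fails [AND]: one cut set from each child combined → 1 × 1 = 1 cut set(s).
Control pod down [AND]: one cut set from each child combined → 1 × 1 × 1 × 1 = 1 cut set(s).
Ram stack inoperative [AND]: one cut set from each child combined → 1 × 1 × 1 = 1 cut set(s).
Offshore blowout preventer fails to close [OR]: union of children's cut sets → 3 cut set(s).
Minimal cut sets: {Redundant umbilical degraded, Right blind shear ram fails, Standby solenoid fails}; {#3 accumulator bank is inoperative, Backup hydraulic pump faulted, Pipe ram offline, Standby shuttle valve is down}; {Aft control pod stuck, Secondary pilot line is out, South annular preventer degraded}.

3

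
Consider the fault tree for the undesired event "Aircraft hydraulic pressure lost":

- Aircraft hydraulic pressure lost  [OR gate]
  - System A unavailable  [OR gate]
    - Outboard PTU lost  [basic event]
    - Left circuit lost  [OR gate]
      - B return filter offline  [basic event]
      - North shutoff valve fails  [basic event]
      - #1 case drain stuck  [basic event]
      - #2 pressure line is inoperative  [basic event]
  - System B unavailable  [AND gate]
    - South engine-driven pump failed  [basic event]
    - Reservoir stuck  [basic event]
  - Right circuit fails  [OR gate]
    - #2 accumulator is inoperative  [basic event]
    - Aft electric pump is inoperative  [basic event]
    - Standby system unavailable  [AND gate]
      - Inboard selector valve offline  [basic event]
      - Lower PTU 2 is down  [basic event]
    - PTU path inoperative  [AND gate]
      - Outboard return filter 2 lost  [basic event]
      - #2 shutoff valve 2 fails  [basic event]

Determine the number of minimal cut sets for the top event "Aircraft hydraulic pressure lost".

Left circuit lost [OR]: union of children's cut sets → 4 cut set(s).
System A unavailable [OR]: union of children's cut sets → 5 cut set(s).
System B unavailable [AND]: one cut set from each child combined → 1 × 1 = 1 cut set(s).
Standby system unavailable [AND]: one cut set from each child combined → 1 × 1 = 1 cut set(s).
PTU path inoperative [AND]: one cut set from each child combined → 1 × 1 = 1 cut set(s).
Right circuit fails [OR]: union of children's cut sets → 4 cut set(s).
Aircraft hydraulic pressure lost [OR]: union of children's cut sets → 10 cut set(s).
Minimal cut sets: {Outboard PTU lost}; {B return filter offline}; {North shutoff valve fails}; {#1 case drain stuck}; {#2 pressure line is inoperative}; {Reservoir stuck, South engine-driven pump failed}; {#2 accumulator is inoperative}; {Aft electric pump is inoperative}; {Inboard selector valve offline, Lower PTU 2 is down}; {#2 shutoff valve 2 fails, Outboard return filter 2 lost}.

10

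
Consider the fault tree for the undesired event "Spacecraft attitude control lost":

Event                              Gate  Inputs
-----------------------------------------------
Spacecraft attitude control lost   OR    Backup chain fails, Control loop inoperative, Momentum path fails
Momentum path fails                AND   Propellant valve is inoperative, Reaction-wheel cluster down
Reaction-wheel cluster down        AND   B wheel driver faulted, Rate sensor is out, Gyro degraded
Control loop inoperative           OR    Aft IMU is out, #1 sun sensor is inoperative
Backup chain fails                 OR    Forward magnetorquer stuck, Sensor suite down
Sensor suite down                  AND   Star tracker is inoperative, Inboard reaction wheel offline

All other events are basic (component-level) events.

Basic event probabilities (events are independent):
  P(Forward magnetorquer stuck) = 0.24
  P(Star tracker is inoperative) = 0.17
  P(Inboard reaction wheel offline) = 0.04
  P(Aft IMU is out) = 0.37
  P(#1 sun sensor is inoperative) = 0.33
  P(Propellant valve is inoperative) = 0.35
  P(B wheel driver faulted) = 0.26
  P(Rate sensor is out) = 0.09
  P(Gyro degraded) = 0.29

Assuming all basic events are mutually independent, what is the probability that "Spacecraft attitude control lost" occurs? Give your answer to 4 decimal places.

P(Sensor suite down) [AND] = 0.17 × 0.04 = 0.006800
P(Backup chain fails) [OR] = 1 − (1−0.24) × (1−0.006800) = 0.245168
P(Control loop inoperative) [OR] = 1 − (1−0.37) × (1−0.33) = 0.577900
P(Reaction-wheel cluster down) [AND] = 0.26 × 0.09 × 0.29 = 0.006786
P(Momentum path fails) [AND] = 0.35 × 0.006786 = 0.002375
P(Spacecraft attitude control lost) [OR] = 1 − (1−0.245168) × (1−0.577900) × (1−0.002375) = 0.682142
Rounded to 4 decimal places: P(Spacecraft attitude control lost) ≈ 0.6821.

0.6821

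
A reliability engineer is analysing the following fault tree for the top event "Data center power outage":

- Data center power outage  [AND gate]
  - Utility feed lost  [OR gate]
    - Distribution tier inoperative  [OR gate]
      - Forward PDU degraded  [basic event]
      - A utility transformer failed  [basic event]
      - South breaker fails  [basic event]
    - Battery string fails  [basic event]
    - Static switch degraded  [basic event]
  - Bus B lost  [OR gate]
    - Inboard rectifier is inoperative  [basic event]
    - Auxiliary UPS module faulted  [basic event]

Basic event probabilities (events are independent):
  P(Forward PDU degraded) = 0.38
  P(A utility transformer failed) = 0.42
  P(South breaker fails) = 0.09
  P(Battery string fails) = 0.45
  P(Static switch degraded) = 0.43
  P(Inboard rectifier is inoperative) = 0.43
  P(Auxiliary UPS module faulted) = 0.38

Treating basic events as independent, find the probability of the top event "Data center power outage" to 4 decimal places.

P(Distribution tier inoperative) [OR] = 1 − (1−0.38) × (1−0.42) × (1−0.09) = 0.672764
P(Utility feed lost) [OR] = 1 − (1−0.672764) × (1−0.45) × (1−0.43) = 0.897412
P(Bus B lost) [OR] = 1 − (1−0.43) × (1−0.38) = 0.646600
P(Data center power outage) [AND] = 0.897412 × 0.646600 = 0.580267
Rounded to 4 decimal places: P(Data center power outage) ≈ 0.5803.

0.5803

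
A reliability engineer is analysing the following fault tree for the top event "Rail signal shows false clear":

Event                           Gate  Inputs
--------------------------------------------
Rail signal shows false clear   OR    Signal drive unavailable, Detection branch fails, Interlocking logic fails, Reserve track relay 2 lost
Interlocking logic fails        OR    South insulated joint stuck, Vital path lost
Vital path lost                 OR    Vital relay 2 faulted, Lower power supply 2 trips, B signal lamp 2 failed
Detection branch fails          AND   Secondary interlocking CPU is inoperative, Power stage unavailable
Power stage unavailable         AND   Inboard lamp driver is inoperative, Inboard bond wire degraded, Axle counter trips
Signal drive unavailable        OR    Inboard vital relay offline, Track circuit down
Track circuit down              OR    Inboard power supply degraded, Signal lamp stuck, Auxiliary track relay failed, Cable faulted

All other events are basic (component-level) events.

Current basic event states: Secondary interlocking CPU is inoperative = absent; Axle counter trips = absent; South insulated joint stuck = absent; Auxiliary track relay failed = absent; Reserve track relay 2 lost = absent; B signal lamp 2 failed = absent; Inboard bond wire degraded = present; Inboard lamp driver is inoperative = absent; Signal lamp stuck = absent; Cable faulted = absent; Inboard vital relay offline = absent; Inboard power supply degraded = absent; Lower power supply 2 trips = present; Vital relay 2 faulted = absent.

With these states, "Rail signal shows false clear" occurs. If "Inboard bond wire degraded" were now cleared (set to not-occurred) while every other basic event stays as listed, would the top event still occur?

Yes

Counterfactual: set "Inboard bond wire degraded" to not occurred.
Track circuit down [OR]: Inboard power supply degraded=not, Signal lamp stuck=not, Auxiliary track relay failed=not, Cable faulted=not → no input occurs → does not occur.
Signal drive unavailable [OR]: Inboard vital relay offline=not, Track circuit down=not → no input occurs → does not occur.
Power stage unavailable [AND]: Inboard lamp driver is inoperative=not, Inboard bond wire degraded=not, Axle counter trips=not → not all inputs occur → does not occur.
Detection branch fails [AND]: Secondary interlocking CPU is inoperative=not, Power stage unavailable=not → not all inputs occur → does not occur.
Vital path lost [OR]: Vital relay 2 faulted=not, Lower power supply 2 trips=occurs, B signal lamp 2 failed=not → at least one input occurs → occurs.
Interlocking logic fails [OR]: South insulated joint stuck=not, Vital path lost=occurs → at least one input occurs → occurs.
Rail signal shows false clear [OR]: Signal drive unavailable=not, Detection branch fails=not, Interlocking logic fails=occurs, Reserve track relay 2 lost=not → at least one input occurs → occurs.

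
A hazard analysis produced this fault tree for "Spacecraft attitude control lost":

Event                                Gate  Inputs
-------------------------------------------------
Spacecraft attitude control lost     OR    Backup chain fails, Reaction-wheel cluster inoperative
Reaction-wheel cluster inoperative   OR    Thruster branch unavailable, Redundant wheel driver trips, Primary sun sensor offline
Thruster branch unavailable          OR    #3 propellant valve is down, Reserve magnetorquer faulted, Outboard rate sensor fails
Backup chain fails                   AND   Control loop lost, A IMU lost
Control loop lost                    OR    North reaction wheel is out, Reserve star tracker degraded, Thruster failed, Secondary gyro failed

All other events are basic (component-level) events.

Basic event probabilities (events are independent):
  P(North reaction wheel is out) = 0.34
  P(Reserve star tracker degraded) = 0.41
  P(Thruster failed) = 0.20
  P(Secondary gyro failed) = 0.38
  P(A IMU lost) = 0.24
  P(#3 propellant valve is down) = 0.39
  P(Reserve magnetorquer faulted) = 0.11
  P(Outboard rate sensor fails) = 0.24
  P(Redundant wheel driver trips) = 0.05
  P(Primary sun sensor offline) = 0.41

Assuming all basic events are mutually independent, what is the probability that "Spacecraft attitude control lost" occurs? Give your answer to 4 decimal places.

0.8135

P(Control loop lost) [OR] = 1 − (1−0.34) × (1−0.41) × (1−0.20) × (1−0.38) = 0.806858
P(Backup chain fails) [AND] = 0.806858 × 0.24 = 0.193646
P(Thruster branch unavailable) [OR] = 1 − (1−0.39) × (1−0.11) × (1−0.24) = 0.587396
P(Reaction-wheel cluster inoperative) [OR] = 1 − (1−0.587396) × (1−0.05) × (1−0.41) = 0.768735
P(Spacecraft attitude control lost) [OR] = 1 − (1−0.193646) × (1−0.768735) = 0.813519
Rounded to 4 decimal places: P(Spacecraft attitude control lost) ≈ 0.8135.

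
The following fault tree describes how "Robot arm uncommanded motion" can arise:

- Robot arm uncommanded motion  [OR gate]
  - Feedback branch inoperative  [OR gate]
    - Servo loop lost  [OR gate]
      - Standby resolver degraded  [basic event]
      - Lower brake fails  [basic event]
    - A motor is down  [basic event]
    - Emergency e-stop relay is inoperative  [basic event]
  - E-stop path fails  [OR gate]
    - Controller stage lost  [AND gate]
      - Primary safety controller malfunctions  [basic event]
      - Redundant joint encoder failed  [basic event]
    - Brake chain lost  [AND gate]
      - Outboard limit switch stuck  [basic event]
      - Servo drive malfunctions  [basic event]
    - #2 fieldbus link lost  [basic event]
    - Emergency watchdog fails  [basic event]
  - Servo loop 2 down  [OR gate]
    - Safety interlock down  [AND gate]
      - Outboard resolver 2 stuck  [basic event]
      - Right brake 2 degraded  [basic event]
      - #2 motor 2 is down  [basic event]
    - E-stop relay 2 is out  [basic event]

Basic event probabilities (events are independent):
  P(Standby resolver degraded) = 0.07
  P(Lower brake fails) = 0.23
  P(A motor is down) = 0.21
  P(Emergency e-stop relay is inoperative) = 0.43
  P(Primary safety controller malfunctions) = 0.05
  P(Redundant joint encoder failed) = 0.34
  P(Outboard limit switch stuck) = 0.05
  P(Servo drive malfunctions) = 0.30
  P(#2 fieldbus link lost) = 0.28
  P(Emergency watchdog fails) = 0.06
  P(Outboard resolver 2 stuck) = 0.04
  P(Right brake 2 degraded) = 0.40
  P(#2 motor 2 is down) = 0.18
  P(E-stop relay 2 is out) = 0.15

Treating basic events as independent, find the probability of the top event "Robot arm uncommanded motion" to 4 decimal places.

P(Servo loop lost) [OR] = 1 − (1−0.07) × (1−0.23) = 0.283900
P(Feedback branch inoperative) [OR] = 1 − (1−0.283900) × (1−0.21) × (1−0.43) = 0.677540
P(Controller stage lost) [AND] = 0.05 × 0.34 = 0.017000
P(Brake chain lost) [AND] = 0.05 × 0.30 = 0.015000
P(E-stop path fails) [OR] = 1 − (1−0.017000) × (1−0.015000) × (1−0.28) × (1−0.06) = 0.344685
P(Safety interlock down) [AND] = 0.04 × 0.40 × 0.18 = 0.002880
P(Servo loop 2 down) [OR] = 1 − (1−0.002880) × (1−0.15) = 0.152448
P(Robot arm uncommanded motion) [OR] = 1 − (1−0.677540) × (1−0.344685) × (1−0.152448) = 0.820901
Rounded to 4 decimal places: P(Robot arm uncommanded motion) ≈ 0.8209.

0.8209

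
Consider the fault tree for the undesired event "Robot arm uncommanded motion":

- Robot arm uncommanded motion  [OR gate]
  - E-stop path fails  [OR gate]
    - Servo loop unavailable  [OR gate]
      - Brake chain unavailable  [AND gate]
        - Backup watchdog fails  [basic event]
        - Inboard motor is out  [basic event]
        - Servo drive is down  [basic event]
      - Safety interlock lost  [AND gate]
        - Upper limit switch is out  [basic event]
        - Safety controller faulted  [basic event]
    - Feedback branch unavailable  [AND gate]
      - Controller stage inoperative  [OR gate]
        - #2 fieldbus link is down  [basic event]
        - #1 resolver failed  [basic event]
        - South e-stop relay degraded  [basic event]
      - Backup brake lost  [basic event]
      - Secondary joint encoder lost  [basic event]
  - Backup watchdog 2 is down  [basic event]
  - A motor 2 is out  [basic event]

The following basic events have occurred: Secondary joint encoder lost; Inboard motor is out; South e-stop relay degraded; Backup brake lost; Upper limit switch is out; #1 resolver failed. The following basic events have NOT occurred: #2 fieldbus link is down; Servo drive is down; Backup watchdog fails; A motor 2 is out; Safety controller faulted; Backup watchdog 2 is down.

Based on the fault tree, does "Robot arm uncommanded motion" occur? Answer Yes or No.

Yes

Brake chain unavailable [AND]: Backup watchdog fails=not, Inboard motor is out=occurs, Servo drive is down=not → not all inputs occur → does not occur.
Safety interlock lost [AND]: Upper limit switch is out=occurs, Safety controller faulted=not → not all inputs occur → does not occur.
Servo loop unavailable [OR]: Brake chain unavailable=not, Safety interlock lost=not → no input occurs → does not occur.
Controller stage inoperative [OR]: #2 fieldbus link is down=not, #1 resolver failed=occurs, South e-stop relay degraded=occurs → at least one input occurs → occurs.
Feedback branch unavailable [AND]: Controller stage inoperative=occurs, Backup brake lost=occurs, Secondary joint encoder lost=occurs → all inputs occur → occurs.
E-stop path fails [OR]: Servo loop unavailable=not, Feedback branch unavailable=occurs → at least one input occurs → occurs.
Robot arm uncommanded motion [OR]: E-stop path fails=occurs, Backup watchdog 2 is down=not, A motor 2 is out=not → at least one input occurs → occurs.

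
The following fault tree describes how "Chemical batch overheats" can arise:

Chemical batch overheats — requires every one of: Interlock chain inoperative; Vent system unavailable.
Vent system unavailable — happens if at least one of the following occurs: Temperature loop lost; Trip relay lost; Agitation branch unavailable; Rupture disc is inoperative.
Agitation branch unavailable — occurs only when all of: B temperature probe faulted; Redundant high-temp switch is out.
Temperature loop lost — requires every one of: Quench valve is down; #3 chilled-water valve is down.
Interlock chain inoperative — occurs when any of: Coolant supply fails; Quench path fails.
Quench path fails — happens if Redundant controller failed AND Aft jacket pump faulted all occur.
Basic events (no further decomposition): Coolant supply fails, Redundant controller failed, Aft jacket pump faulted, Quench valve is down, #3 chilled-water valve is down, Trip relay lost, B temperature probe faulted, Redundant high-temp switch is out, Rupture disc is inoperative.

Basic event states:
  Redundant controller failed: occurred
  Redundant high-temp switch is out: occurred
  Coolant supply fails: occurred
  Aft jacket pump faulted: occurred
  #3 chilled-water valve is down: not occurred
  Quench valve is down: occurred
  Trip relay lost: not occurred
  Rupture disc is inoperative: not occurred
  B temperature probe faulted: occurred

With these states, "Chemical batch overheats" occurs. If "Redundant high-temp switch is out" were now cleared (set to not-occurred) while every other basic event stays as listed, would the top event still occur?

No

Counterfactual: set "Redundant high-temp switch is out" to not occurred.
Quench path fails [AND]: Redundant controller failed=occurs, Aft jacket pump faulted=occurs → all inputs occur → occurs.
Interlock chain inoperative [OR]: Coolant supply fails=occurs, Quench path fails=occurs → at least one input occurs → occurs.
Temperature loop lost [AND]: Quench valve is down=occurs, #3 chilled-water valve is down=not → not all inputs occur → does not occur.
Agitation branch unavailable [AND]: B temperature probe faulted=occurs, Redundant high-temp switch is out=not → not all inputs occur → does not occur.
Vent system unavailable [OR]: Temperature loop lost=not, Trip relay lost=not, Agitation branch unavailable=not, Rupture disc is inoperative=not → no input occurs → does not occur.
Chemical batch overheats [AND]: Interlock chain inoperative=occurs, Vent system unavailable=not → not all inputs occur → does not occur.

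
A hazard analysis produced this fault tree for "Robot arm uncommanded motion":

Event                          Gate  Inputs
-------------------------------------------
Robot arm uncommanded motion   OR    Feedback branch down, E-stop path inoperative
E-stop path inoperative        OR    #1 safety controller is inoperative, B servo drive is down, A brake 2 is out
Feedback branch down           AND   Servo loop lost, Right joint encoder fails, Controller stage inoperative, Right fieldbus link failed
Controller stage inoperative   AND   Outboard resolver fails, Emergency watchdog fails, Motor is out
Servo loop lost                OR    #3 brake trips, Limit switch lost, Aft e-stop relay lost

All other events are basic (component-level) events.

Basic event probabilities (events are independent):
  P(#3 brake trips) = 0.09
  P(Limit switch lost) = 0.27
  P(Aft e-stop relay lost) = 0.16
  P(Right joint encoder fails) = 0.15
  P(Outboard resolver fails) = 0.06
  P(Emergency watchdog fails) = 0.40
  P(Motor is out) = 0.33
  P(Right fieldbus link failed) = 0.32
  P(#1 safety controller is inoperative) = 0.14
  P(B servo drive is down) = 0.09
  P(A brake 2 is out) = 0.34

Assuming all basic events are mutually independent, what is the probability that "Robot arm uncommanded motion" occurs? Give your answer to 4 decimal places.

P(Servo loop lost) [OR] = 1 − (1−0.09) × (1−0.27) × (1−0.16) = 0.441988
P(Controller stage inoperative) [AND] = 0.06 × 0.40 × 0.33 = 0.007920
P(Feedback branch down) [AND] = 0.441988 × 0.15 × 0.007920 × 0.32 = 0.000168
P(E-stop path inoperative) [OR] = 1 − (1−0.14) × (1−0.09) × (1−0.34) = 0.483484
P(Robot arm uncommanded motion) [OR] = 1 − (1−0.000168) × (1−0.483484) = 0.483571
Rounded to 4 decimal places: P(Robot arm uncommanded motion) ≈ 0.4836.

0.4836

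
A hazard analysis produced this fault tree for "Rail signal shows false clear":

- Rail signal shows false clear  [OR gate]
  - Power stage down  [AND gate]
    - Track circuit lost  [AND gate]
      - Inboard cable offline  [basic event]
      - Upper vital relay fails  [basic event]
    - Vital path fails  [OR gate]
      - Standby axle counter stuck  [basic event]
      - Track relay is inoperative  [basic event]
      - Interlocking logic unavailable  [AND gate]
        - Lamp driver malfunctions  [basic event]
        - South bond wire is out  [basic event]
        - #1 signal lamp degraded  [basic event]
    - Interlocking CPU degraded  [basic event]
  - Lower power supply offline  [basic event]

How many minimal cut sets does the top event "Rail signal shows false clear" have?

4

Track circuit lost [AND]: one cut set from each child combined → 1 × 1 = 1 cut set(s).
Interlocking logic unavailable [AND]: one cut set from each child combined → 1 × 1 × 1 = 1 cut set(s).
Vital path fails [OR]: union of children's cut sets → 3 cut set(s).
Power stage down [AND]: one cut set from each child combined → 1 × 3 × 1 = 3 cut set(s).
Rail signal shows false clear [OR]: union of children's cut sets → 4 cut set(s).
Minimal cut sets: {Inboard cable offline, Interlocking CPU degraded, Standby axle counter stuck, Upper vital relay fails}; {Inboard cable offline, Interlocking CPU degraded, Track relay is inoperative, Upper vital relay fails}; {#1 signal lamp degraded, Inboard cable offline, Interlocking CPU degraded, Lamp driver malfunctions, South bond wire is out, Upper vital relay fails}; {Lower power supply offline}.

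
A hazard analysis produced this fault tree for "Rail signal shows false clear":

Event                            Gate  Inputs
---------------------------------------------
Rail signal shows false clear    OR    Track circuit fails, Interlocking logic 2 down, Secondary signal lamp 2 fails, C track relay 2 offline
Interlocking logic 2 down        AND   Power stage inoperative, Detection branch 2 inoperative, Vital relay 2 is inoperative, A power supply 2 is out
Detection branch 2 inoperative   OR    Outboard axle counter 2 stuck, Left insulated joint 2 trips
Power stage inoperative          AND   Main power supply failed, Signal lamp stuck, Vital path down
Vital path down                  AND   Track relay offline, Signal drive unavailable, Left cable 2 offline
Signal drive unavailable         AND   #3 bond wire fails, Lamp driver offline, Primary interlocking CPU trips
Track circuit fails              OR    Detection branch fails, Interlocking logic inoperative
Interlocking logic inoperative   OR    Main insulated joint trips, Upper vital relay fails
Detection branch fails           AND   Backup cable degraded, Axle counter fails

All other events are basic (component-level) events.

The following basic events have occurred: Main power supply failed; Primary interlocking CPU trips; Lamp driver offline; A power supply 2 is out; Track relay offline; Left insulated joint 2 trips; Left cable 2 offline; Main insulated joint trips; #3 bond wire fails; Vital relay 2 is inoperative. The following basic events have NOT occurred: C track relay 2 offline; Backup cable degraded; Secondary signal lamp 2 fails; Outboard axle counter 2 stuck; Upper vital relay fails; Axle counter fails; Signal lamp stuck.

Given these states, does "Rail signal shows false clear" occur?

Yes

Detection branch fails [AND]: Backup cable degraded=not, Axle counter fails=not → not all inputs occur → does not occur.
Interlocking logic inoperative [OR]: Main insulated joint trips=occurs, Upper vital relay fails=not → at least one input occurs → occurs.
Track circuit fails [OR]: Detection branch fails=not, Interlocking logic inoperative=occurs → at least one input occurs → occurs.
Signal drive unavailable [AND]: #3 bond wire fails=occurs, Lamp driver offline=occurs, Primary interlocking CPU trips=occurs → all inputs occur → occurs.
Vital path down [AND]: Track relay offline=occurs, Signal drive unavailable=occurs, Left cable 2 offline=occurs → all inputs occur → occurs.
Power stage inoperative [AND]: Main power supply failed=occurs, Signal lamp stuck=not, Vital path down=occurs → not all inputs occur → does not occur.
Detection branch 2 inoperative [OR]: Outboard axle counter 2 stuck=not, Left insulated joint 2 trips=occurs → at least one input occurs → occurs.
Interlocking logic 2 down [AND]: Power stage inoperative=not, Detection branch 2 inoperative=occurs, Vital relay 2 is inoperative=occurs, A power supply 2 is out=occurs → not all inputs occur → does not occur.
Rail signal shows false clear [OR]: Track circuit fails=occurs, Interlocking logic 2 down=not, Secondary signal lamp 2 fails=not, C track relay 2 offline=not → at least one input occurs → occurs.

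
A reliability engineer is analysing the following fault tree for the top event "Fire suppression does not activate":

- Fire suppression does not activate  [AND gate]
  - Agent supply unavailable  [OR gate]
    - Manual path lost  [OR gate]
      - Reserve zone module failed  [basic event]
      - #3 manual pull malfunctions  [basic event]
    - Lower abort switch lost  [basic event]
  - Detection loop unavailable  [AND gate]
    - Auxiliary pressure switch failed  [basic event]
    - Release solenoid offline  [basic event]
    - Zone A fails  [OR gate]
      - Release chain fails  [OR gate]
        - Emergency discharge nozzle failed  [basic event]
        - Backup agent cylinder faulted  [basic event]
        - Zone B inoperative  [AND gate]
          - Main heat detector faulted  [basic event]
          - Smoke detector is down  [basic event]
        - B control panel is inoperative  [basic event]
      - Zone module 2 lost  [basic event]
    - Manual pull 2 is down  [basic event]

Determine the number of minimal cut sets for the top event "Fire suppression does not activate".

Manual path lost [OR]: union of children's cut sets → 2 cut set(s).
Agent supply unavailable [OR]: union of children's cut sets → 3 cut set(s).
Zone B inoperative [AND]: one cut set from each child combined → 1 × 1 = 1 cut set(s).
Release chain fails [OR]: union of children's cut sets → 4 cut set(s).
Zone A fails [OR]: union of children's cut sets → 5 cut set(s).
Detection loop unavailable [AND]: one cut set from each child combined → 1 × 1 × 5 × 1 = 5 cut set(s).
Fire suppression does not activate [AND]: one cut set from each child combined → 3 × 5 = 15 cut set(s).

15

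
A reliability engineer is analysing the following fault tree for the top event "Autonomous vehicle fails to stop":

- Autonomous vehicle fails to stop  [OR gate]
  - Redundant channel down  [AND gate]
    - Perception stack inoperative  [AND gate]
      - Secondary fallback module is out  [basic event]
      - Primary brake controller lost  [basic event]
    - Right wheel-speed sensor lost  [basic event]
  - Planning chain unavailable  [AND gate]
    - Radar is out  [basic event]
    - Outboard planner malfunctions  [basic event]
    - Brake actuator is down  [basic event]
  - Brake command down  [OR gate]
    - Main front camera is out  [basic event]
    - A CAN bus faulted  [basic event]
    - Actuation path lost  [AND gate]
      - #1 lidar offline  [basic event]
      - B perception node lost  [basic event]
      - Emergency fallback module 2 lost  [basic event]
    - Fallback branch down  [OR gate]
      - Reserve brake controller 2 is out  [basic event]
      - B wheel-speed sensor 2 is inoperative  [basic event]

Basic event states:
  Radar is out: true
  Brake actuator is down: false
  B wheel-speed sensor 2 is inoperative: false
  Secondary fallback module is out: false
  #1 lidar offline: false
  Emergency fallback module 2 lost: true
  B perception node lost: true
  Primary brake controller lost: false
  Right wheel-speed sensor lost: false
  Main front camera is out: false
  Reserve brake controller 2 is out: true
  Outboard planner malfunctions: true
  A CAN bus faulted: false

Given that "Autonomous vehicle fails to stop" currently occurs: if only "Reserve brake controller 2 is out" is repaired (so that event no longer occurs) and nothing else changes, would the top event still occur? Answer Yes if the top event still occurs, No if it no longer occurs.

No

Counterfactual: set "Reserve brake controller 2 is out" to not occurred.
Perception stack inoperative [AND]: Secondary fallback module is out=not, Primary brake controller lost=not → not all inputs occur → does not occur.
Redundant channel down [AND]: Perception stack inoperative=not, Right wheel-speed sensor lost=not → not all inputs occur → does not occur.
Planning chain unavailable [AND]: Radar is out=occurs, Outboard planner malfunctions=occurs, Brake actuator is down=not → not all inputs occur → does not occur.
Actuation path lost [AND]: #1 lidar offline=not, B perception node lost=occurs, Emergency fallback module 2 lost=occurs → not all inputs occur → does not occur.
Fallback branch down [OR]: Reserve brake controller 2 is out=not, B wheel-speed sensor 2 is inoperative=not → no input occurs → does not occur.
Brake command down [OR]: Main front camera is out=not, A CAN bus faulted=not, Actuation path lost=not, Fallback branch down=not → no input occurs → does not occur.
Autonomous vehicle fails to stop [OR]: Redundant channel down=not, Planning chain unavailable=not, Brake command down=not → no input occurs → does not occur.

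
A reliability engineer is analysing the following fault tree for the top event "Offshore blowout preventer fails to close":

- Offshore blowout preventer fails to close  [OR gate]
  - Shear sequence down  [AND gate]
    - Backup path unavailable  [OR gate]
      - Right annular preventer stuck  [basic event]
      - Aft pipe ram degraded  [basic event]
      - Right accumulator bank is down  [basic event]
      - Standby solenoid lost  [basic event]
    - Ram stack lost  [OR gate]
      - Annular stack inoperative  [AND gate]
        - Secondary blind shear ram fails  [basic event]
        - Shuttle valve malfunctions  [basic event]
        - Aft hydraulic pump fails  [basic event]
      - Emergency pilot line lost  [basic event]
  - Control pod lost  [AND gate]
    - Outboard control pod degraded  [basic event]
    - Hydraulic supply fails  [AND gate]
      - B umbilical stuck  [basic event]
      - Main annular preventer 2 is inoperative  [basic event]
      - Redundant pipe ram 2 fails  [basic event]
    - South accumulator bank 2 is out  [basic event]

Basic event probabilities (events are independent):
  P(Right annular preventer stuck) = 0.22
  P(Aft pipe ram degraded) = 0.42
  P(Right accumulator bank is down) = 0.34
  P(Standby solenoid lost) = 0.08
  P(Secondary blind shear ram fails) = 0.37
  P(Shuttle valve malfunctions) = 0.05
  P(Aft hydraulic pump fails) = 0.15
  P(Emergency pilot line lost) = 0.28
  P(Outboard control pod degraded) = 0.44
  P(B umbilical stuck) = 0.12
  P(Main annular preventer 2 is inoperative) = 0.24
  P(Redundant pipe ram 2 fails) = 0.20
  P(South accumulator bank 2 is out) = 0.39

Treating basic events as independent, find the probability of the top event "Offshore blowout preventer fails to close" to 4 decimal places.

P(Backup path unavailable) [OR] = 1 − (1−0.22) × (1−0.42) × (1−0.34) × (1−0.08) = 0.725303
P(Annular stack inoperative) [AND] = 0.37 × 0.05 × 0.15 = 0.002775
P(Ram stack lost) [OR] = 1 − (1−0.002775) × (1−0.28) = 0.281998
P(Shear sequence down) [AND] = 0.725303 × 0.281998 = 0.204534
P(Hydraulic supply fails) [AND] = 0.12 × 0.24 × 0.20 = 0.005760
P(Control pod lost) [AND] = 0.44 × 0.005760 × 0.39 = 0.000988
P(Offshore blowout preventer fails to close) [OR] = 1 − (1−0.204534) × (1−0.000988) = 0.205320
Rounded to 4 decimal places: P(Offshore blowout preventer fails to close) ≈ 0.2053.

0.2053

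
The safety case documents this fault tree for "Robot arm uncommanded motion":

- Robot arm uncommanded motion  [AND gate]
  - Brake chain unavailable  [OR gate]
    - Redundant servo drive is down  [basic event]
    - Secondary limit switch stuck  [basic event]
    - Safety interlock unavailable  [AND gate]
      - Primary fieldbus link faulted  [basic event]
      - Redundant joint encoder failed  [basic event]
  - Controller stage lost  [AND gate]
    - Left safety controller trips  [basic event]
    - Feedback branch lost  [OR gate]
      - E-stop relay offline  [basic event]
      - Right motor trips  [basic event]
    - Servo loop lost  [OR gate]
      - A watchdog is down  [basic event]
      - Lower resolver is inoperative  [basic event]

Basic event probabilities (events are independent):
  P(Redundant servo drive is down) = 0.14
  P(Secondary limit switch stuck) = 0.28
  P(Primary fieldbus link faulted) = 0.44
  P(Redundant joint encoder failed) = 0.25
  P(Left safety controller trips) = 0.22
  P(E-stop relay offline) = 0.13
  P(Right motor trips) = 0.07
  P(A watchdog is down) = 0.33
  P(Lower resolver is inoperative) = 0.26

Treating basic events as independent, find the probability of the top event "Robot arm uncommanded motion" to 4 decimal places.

P(Safety interlock unavailable) [AND] = 0.44 × 0.25 = 0.110000
P(Brake chain unavailable) [OR] = 1 − (1−0.14) × (1−0.28) × (1−0.110000) = 0.448912
P(Feedback branch lost) [OR] = 1 − (1−0.13) × (1−0.07) = 0.190900
P(Servo loop lost) [OR] = 1 − (1−0.33) × (1−0.26) = 0.504200
P(Controller stage lost) [AND] = 0.22 × 0.190900 × 0.504200 = 0.021175
P(Robot arm uncommanded motion) [AND] = 0.448912 × 0.021175 = 0.009506
Rounded to 4 decimal places: P(Robot arm uncommanded motion) ≈ 0.0095.

0.0095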